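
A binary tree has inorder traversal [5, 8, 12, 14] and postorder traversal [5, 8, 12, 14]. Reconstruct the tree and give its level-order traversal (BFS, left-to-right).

Inorder:   [5, 8, 12, 14]
Postorder: [5, 8, 12, 14]
Algorithm: postorder visits root last, so walk postorder right-to-left;
each value is the root of the current inorder slice — split it at that
value, recurse on the right subtree first, then the left.
Recursive splits:
  root=14; inorder splits into left=[5, 8, 12], right=[]
  root=12; inorder splits into left=[5, 8], right=[]
  root=8; inorder splits into left=[5], right=[]
  root=5; inorder splits into left=[], right=[]
Reconstructed level-order: [14, 12, 8, 5]


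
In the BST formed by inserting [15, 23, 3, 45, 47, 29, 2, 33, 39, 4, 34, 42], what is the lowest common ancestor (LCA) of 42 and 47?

Tree insertion order: [15, 23, 3, 45, 47, 29, 2, 33, 39, 4, 34, 42]
Tree (level-order array): [15, 3, 23, 2, 4, None, 45, None, None, None, None, 29, 47, None, 33, None, None, None, 39, 34, 42]
In a BST, the LCA of p=42, q=47 is the first node v on the
root-to-leaf path with p <= v <= q (go left if both < v, right if both > v).
Walk from root:
  at 15: both 42 and 47 > 15, go right
  at 23: both 42 and 47 > 23, go right
  at 45: 42 <= 45 <= 47, this is the LCA
LCA = 45


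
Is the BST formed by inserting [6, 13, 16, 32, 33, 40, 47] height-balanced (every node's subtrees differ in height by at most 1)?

Tree (level-order array): [6, None, 13, None, 16, None, 32, None, 33, None, 40, None, 47]
Definition: a tree is height-balanced if, at every node, |h(left) - h(right)| <= 1 (empty subtree has height -1).
Bottom-up per-node check:
  node 47: h_left=-1, h_right=-1, diff=0 [OK], height=0
  node 40: h_left=-1, h_right=0, diff=1 [OK], height=1
  node 33: h_left=-1, h_right=1, diff=2 [FAIL (|-1-1|=2 > 1)], height=2
  node 32: h_left=-1, h_right=2, diff=3 [FAIL (|-1-2|=3 > 1)], height=3
  node 16: h_left=-1, h_right=3, diff=4 [FAIL (|-1-3|=4 > 1)], height=4
  node 13: h_left=-1, h_right=4, diff=5 [FAIL (|-1-4|=5 > 1)], height=5
  node 6: h_left=-1, h_right=5, diff=6 [FAIL (|-1-5|=6 > 1)], height=6
Node 33 violates the condition: |-1 - 1| = 2 > 1.
Result: Not balanced


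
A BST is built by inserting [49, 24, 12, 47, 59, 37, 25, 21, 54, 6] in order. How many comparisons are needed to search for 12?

Search path for 12: 49 -> 24 -> 12
Found: True
Comparisons: 3


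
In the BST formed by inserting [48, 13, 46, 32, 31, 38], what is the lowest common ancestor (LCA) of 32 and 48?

Tree insertion order: [48, 13, 46, 32, 31, 38]
Tree (level-order array): [48, 13, None, None, 46, 32, None, 31, 38]
In a BST, the LCA of p=32, q=48 is the first node v on the
root-to-leaf path with p <= v <= q (go left if both < v, right if both > v).
Walk from root:
  at 48: 32 <= 48 <= 48, this is the LCA
LCA = 48


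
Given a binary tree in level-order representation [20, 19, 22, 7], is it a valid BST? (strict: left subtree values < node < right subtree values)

Level-order array: [20, 19, 22, 7]
Validate using subtree bounds (lo, hi): at each node, require lo < value < hi,
then recurse left with hi=value and right with lo=value.
Preorder trace (stopping at first violation):
  at node 20 with bounds (-inf, +inf): OK
  at node 19 with bounds (-inf, 20): OK
  at node 7 with bounds (-inf, 19): OK
  at node 22 with bounds (20, +inf): OK
No violation found at any node.
Result: Valid BST


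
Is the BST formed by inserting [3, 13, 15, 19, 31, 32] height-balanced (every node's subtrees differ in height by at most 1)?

Tree (level-order array): [3, None, 13, None, 15, None, 19, None, 31, None, 32]
Definition: a tree is height-balanced if, at every node, |h(left) - h(right)| <= 1 (empty subtree has height -1).
Bottom-up per-node check:
  node 32: h_left=-1, h_right=-1, diff=0 [OK], height=0
  node 31: h_left=-1, h_right=0, diff=1 [OK], height=1
  node 19: h_left=-1, h_right=1, diff=2 [FAIL (|-1-1|=2 > 1)], height=2
  node 15: h_left=-1, h_right=2, diff=3 [FAIL (|-1-2|=3 > 1)], height=3
  node 13: h_left=-1, h_right=3, diff=4 [FAIL (|-1-3|=4 > 1)], height=4
  node 3: h_left=-1, h_right=4, diff=5 [FAIL (|-1-4|=5 > 1)], height=5
Node 19 violates the condition: |-1 - 1| = 2 > 1.
Result: Not balanced


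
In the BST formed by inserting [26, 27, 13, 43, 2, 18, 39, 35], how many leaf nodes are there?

Tree built from: [26, 27, 13, 43, 2, 18, 39, 35]
Tree (level-order array): [26, 13, 27, 2, 18, None, 43, None, None, None, None, 39, None, 35]
Rule: A leaf has 0 children.
Per-node child counts:
  node 26: 2 child(ren)
  node 13: 2 child(ren)
  node 2: 0 child(ren)
  node 18: 0 child(ren)
  node 27: 1 child(ren)
  node 43: 1 child(ren)
  node 39: 1 child(ren)
  node 35: 0 child(ren)
Matching nodes: [2, 18, 35]
Count of leaf nodes: 3


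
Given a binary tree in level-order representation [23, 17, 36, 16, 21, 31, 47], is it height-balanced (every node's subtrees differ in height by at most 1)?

Tree (level-order array): [23, 17, 36, 16, 21, 31, 47]
Definition: a tree is height-balanced if, at every node, |h(left) - h(right)| <= 1 (empty subtree has height -1).
Bottom-up per-node check:
  node 16: h_left=-1, h_right=-1, diff=0 [OK], height=0
  node 21: h_left=-1, h_right=-1, diff=0 [OK], height=0
  node 17: h_left=0, h_right=0, diff=0 [OK], height=1
  node 31: h_left=-1, h_right=-1, diff=0 [OK], height=0
  node 47: h_left=-1, h_right=-1, diff=0 [OK], height=0
  node 36: h_left=0, h_right=0, diff=0 [OK], height=1
  node 23: h_left=1, h_right=1, diff=0 [OK], height=2
All nodes satisfy the balance condition.
Result: Balanced


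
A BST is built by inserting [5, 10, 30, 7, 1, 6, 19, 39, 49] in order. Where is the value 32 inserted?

Starting tree (level order): [5, 1, 10, None, None, 7, 30, 6, None, 19, 39, None, None, None, None, None, 49]
Insertion path: 5 -> 10 -> 30 -> 39
Result: insert 32 as left child of 39
Final tree (level order): [5, 1, 10, None, None, 7, 30, 6, None, 19, 39, None, None, None, None, 32, 49]


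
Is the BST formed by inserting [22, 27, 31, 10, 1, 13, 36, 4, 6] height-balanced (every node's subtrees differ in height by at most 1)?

Tree (level-order array): [22, 10, 27, 1, 13, None, 31, None, 4, None, None, None, 36, None, 6]
Definition: a tree is height-balanced if, at every node, |h(left) - h(right)| <= 1 (empty subtree has height -1).
Bottom-up per-node check:
  node 6: h_left=-1, h_right=-1, diff=0 [OK], height=0
  node 4: h_left=-1, h_right=0, diff=1 [OK], height=1
  node 1: h_left=-1, h_right=1, diff=2 [FAIL (|-1-1|=2 > 1)], height=2
  node 13: h_left=-1, h_right=-1, diff=0 [OK], height=0
  node 10: h_left=2, h_right=0, diff=2 [FAIL (|2-0|=2 > 1)], height=3
  node 36: h_left=-1, h_right=-1, diff=0 [OK], height=0
  node 31: h_left=-1, h_right=0, diff=1 [OK], height=1
  node 27: h_left=-1, h_right=1, diff=2 [FAIL (|-1-1|=2 > 1)], height=2
  node 22: h_left=3, h_right=2, diff=1 [OK], height=4
Node 1 violates the condition: |-1 - 1| = 2 > 1.
Result: Not balanced


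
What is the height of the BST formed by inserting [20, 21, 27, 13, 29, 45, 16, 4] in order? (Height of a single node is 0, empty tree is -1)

Insertion order: [20, 21, 27, 13, 29, 45, 16, 4]
Tree (level-order array): [20, 13, 21, 4, 16, None, 27, None, None, None, None, None, 29, None, 45]
Compute height bottom-up (empty subtree = -1):
  height(4) = 1 + max(-1, -1) = 0
  height(16) = 1 + max(-1, -1) = 0
  height(13) = 1 + max(0, 0) = 1
  height(45) = 1 + max(-1, -1) = 0
  height(29) = 1 + max(-1, 0) = 1
  height(27) = 1 + max(-1, 1) = 2
  height(21) = 1 + max(-1, 2) = 3
  height(20) = 1 + max(1, 3) = 4
Height = 4


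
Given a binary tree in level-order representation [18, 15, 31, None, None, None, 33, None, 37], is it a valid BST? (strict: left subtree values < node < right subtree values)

Level-order array: [18, 15, 31, None, None, None, 33, None, 37]
Validate using subtree bounds (lo, hi): at each node, require lo < value < hi,
then recurse left with hi=value and right with lo=value.
Preorder trace (stopping at first violation):
  at node 18 with bounds (-inf, +inf): OK
  at node 15 with bounds (-inf, 18): OK
  at node 31 with bounds (18, +inf): OK
  at node 33 with bounds (31, +inf): OK
  at node 37 with bounds (33, +inf): OK
No violation found at any node.
Result: Valid BST


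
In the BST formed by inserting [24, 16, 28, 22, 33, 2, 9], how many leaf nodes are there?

Tree built from: [24, 16, 28, 22, 33, 2, 9]
Tree (level-order array): [24, 16, 28, 2, 22, None, 33, None, 9]
Rule: A leaf has 0 children.
Per-node child counts:
  node 24: 2 child(ren)
  node 16: 2 child(ren)
  node 2: 1 child(ren)
  node 9: 0 child(ren)
  node 22: 0 child(ren)
  node 28: 1 child(ren)
  node 33: 0 child(ren)
Matching nodes: [9, 22, 33]
Count of leaf nodes: 3


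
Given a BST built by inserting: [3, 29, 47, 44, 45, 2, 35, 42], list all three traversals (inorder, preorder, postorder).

Tree insertion order: [3, 29, 47, 44, 45, 2, 35, 42]
Tree (level-order array): [3, 2, 29, None, None, None, 47, 44, None, 35, 45, None, 42]
Inorder (L, root, R): [2, 3, 29, 35, 42, 44, 45, 47]
Preorder (root, L, R): [3, 2, 29, 47, 44, 35, 42, 45]
Postorder (L, R, root): [2, 42, 35, 45, 44, 47, 29, 3]


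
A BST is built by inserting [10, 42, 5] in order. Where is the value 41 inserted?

Starting tree (level order): [10, 5, 42]
Insertion path: 10 -> 42
Result: insert 41 as left child of 42
Final tree (level order): [10, 5, 42, None, None, 41]


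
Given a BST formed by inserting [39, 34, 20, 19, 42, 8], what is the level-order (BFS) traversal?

Tree insertion order: [39, 34, 20, 19, 42, 8]
Tree (level-order array): [39, 34, 42, 20, None, None, None, 19, None, 8]
BFS from the root, enqueuing left then right child of each popped node:
  queue [39] -> pop 39, enqueue [34, 42], visited so far: [39]
  queue [34, 42] -> pop 34, enqueue [20], visited so far: [39, 34]
  queue [42, 20] -> pop 42, enqueue [none], visited so far: [39, 34, 42]
  queue [20] -> pop 20, enqueue [19], visited so far: [39, 34, 42, 20]
  queue [19] -> pop 19, enqueue [8], visited so far: [39, 34, 42, 20, 19]
  queue [8] -> pop 8, enqueue [none], visited so far: [39, 34, 42, 20, 19, 8]
Result: [39, 34, 42, 20, 19, 8]


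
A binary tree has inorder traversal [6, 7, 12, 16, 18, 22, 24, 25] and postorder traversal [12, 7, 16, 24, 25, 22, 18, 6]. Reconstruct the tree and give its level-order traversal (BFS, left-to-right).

Inorder:   [6, 7, 12, 16, 18, 22, 24, 25]
Postorder: [12, 7, 16, 24, 25, 22, 18, 6]
Algorithm: postorder visits root last, so walk postorder right-to-left;
each value is the root of the current inorder slice — split it at that
value, recurse on the right subtree first, then the left.
Recursive splits:
  root=6; inorder splits into left=[], right=[7, 12, 16, 18, 22, 24, 25]
  root=18; inorder splits into left=[7, 12, 16], right=[22, 24, 25]
  root=22; inorder splits into left=[], right=[24, 25]
  root=25; inorder splits into left=[24], right=[]
  root=24; inorder splits into left=[], right=[]
  root=16; inorder splits into left=[7, 12], right=[]
  root=7; inorder splits into left=[], right=[12]
  root=12; inorder splits into left=[], right=[]
Reconstructed level-order: [6, 18, 16, 22, 7, 25, 12, 24]


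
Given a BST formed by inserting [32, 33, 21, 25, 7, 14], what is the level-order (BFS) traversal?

Tree insertion order: [32, 33, 21, 25, 7, 14]
Tree (level-order array): [32, 21, 33, 7, 25, None, None, None, 14]
BFS from the root, enqueuing left then right child of each popped node:
  queue [32] -> pop 32, enqueue [21, 33], visited so far: [32]
  queue [21, 33] -> pop 21, enqueue [7, 25], visited so far: [32, 21]
  queue [33, 7, 25] -> pop 33, enqueue [none], visited so far: [32, 21, 33]
  queue [7, 25] -> pop 7, enqueue [14], visited so far: [32, 21, 33, 7]
  queue [25, 14] -> pop 25, enqueue [none], visited so far: [32, 21, 33, 7, 25]
  queue [14] -> pop 14, enqueue [none], visited so far: [32, 21, 33, 7, 25, 14]
Result: [32, 21, 33, 7, 25, 14]


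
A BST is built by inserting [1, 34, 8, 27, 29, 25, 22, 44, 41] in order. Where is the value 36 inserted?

Starting tree (level order): [1, None, 34, 8, 44, None, 27, 41, None, 25, 29, None, None, 22]
Insertion path: 1 -> 34 -> 44 -> 41
Result: insert 36 as left child of 41
Final tree (level order): [1, None, 34, 8, 44, None, 27, 41, None, 25, 29, 36, None, 22]


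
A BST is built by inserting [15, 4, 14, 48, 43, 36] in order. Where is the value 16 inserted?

Starting tree (level order): [15, 4, 48, None, 14, 43, None, None, None, 36]
Insertion path: 15 -> 48 -> 43 -> 36
Result: insert 16 as left child of 36
Final tree (level order): [15, 4, 48, None, 14, 43, None, None, None, 36, None, 16]


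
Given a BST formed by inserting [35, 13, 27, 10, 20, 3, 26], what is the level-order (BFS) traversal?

Tree insertion order: [35, 13, 27, 10, 20, 3, 26]
Tree (level-order array): [35, 13, None, 10, 27, 3, None, 20, None, None, None, None, 26]
BFS from the root, enqueuing left then right child of each popped node:
  queue [35] -> pop 35, enqueue [13], visited so far: [35]
  queue [13] -> pop 13, enqueue [10, 27], visited so far: [35, 13]
  queue [10, 27] -> pop 10, enqueue [3], visited so far: [35, 13, 10]
  queue [27, 3] -> pop 27, enqueue [20], visited so far: [35, 13, 10, 27]
  queue [3, 20] -> pop 3, enqueue [none], visited so far: [35, 13, 10, 27, 3]
  queue [20] -> pop 20, enqueue [26], visited so far: [35, 13, 10, 27, 3, 20]
  queue [26] -> pop 26, enqueue [none], visited so far: [35, 13, 10, 27, 3, 20, 26]
Result: [35, 13, 10, 27, 3, 20, 26]


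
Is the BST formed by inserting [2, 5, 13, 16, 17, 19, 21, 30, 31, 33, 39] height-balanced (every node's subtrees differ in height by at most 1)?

Tree (level-order array): [2, None, 5, None, 13, None, 16, None, 17, None, 19, None, 21, None, 30, None, 31, None, 33, None, 39]
Definition: a tree is height-balanced if, at every node, |h(left) - h(right)| <= 1 (empty subtree has height -1).
Bottom-up per-node check:
  node 39: h_left=-1, h_right=-1, diff=0 [OK], height=0
  node 33: h_left=-1, h_right=0, diff=1 [OK], height=1
  node 31: h_left=-1, h_right=1, diff=2 [FAIL (|-1-1|=2 > 1)], height=2
  node 30: h_left=-1, h_right=2, diff=3 [FAIL (|-1-2|=3 > 1)], height=3
  node 21: h_left=-1, h_right=3, diff=4 [FAIL (|-1-3|=4 > 1)], height=4
  node 19: h_left=-1, h_right=4, diff=5 [FAIL (|-1-4|=5 > 1)], height=5
  node 17: h_left=-1, h_right=5, diff=6 [FAIL (|-1-5|=6 > 1)], height=6
  node 16: h_left=-1, h_right=6, diff=7 [FAIL (|-1-6|=7 > 1)], height=7
  node 13: h_left=-1, h_right=7, diff=8 [FAIL (|-1-7|=8 > 1)], height=8
  node 5: h_left=-1, h_right=8, diff=9 [FAIL (|-1-8|=9 > 1)], height=9
  node 2: h_left=-1, h_right=9, diff=10 [FAIL (|-1-9|=10 > 1)], height=10
Node 31 violates the condition: |-1 - 1| = 2 > 1.
Result: Not balanced


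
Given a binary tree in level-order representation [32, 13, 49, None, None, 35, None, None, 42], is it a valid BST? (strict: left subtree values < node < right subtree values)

Level-order array: [32, 13, 49, None, None, 35, None, None, 42]
Validate using subtree bounds (lo, hi): at each node, require lo < value < hi,
then recurse left with hi=value and right with lo=value.
Preorder trace (stopping at first violation):
  at node 32 with bounds (-inf, +inf): OK
  at node 13 with bounds (-inf, 32): OK
  at node 49 with bounds (32, +inf): OK
  at node 35 with bounds (32, 49): OK
  at node 42 with bounds (35, 49): OK
No violation found at any node.
Result: Valid BST


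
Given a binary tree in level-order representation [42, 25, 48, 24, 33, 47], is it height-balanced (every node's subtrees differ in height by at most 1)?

Tree (level-order array): [42, 25, 48, 24, 33, 47]
Definition: a tree is height-balanced if, at every node, |h(left) - h(right)| <= 1 (empty subtree has height -1).
Bottom-up per-node check:
  node 24: h_left=-1, h_right=-1, diff=0 [OK], height=0
  node 33: h_left=-1, h_right=-1, diff=0 [OK], height=0
  node 25: h_left=0, h_right=0, diff=0 [OK], height=1
  node 47: h_left=-1, h_right=-1, diff=0 [OK], height=0
  node 48: h_left=0, h_right=-1, diff=1 [OK], height=1
  node 42: h_left=1, h_right=1, diff=0 [OK], height=2
All nodes satisfy the balance condition.
Result: Balanced


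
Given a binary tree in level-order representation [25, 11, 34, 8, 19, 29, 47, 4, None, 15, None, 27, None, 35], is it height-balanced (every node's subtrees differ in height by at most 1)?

Tree (level-order array): [25, 11, 34, 8, 19, 29, 47, 4, None, 15, None, 27, None, 35]
Definition: a tree is height-balanced if, at every node, |h(left) - h(right)| <= 1 (empty subtree has height -1).
Bottom-up per-node check:
  node 4: h_left=-1, h_right=-1, diff=0 [OK], height=0
  node 8: h_left=0, h_right=-1, diff=1 [OK], height=1
  node 15: h_left=-1, h_right=-1, diff=0 [OK], height=0
  node 19: h_left=0, h_right=-1, diff=1 [OK], height=1
  node 11: h_left=1, h_right=1, diff=0 [OK], height=2
  node 27: h_left=-1, h_right=-1, diff=0 [OK], height=0
  node 29: h_left=0, h_right=-1, diff=1 [OK], height=1
  node 35: h_left=-1, h_right=-1, diff=0 [OK], height=0
  node 47: h_left=0, h_right=-1, diff=1 [OK], height=1
  node 34: h_left=1, h_right=1, diff=0 [OK], height=2
  node 25: h_left=2, h_right=2, diff=0 [OK], height=3
All nodes satisfy the balance condition.
Result: Balanced


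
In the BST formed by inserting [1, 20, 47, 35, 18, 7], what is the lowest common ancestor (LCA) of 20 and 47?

Tree insertion order: [1, 20, 47, 35, 18, 7]
Tree (level-order array): [1, None, 20, 18, 47, 7, None, 35]
In a BST, the LCA of p=20, q=47 is the first node v on the
root-to-leaf path with p <= v <= q (go left if both < v, right if both > v).
Walk from root:
  at 1: both 20 and 47 > 1, go right
  at 20: 20 <= 20 <= 47, this is the LCA
LCA = 20


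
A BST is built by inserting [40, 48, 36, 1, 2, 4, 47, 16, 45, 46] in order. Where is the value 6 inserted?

Starting tree (level order): [40, 36, 48, 1, None, 47, None, None, 2, 45, None, None, 4, None, 46, None, 16]
Insertion path: 40 -> 36 -> 1 -> 2 -> 4 -> 16
Result: insert 6 as left child of 16
Final tree (level order): [40, 36, 48, 1, None, 47, None, None, 2, 45, None, None, 4, None, 46, None, 16, None, None, 6]


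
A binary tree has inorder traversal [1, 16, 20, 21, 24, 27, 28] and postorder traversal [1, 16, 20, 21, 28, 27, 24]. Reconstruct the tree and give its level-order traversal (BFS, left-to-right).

Inorder:   [1, 16, 20, 21, 24, 27, 28]
Postorder: [1, 16, 20, 21, 28, 27, 24]
Algorithm: postorder visits root last, so walk postorder right-to-left;
each value is the root of the current inorder slice — split it at that
value, recurse on the right subtree first, then the left.
Recursive splits:
  root=24; inorder splits into left=[1, 16, 20, 21], right=[27, 28]
  root=27; inorder splits into left=[], right=[28]
  root=28; inorder splits into left=[], right=[]
  root=21; inorder splits into left=[1, 16, 20], right=[]
  root=20; inorder splits into left=[1, 16], right=[]
  root=16; inorder splits into left=[1], right=[]
  root=1; inorder splits into left=[], right=[]
Reconstructed level-order: [24, 21, 27, 20, 28, 16, 1]


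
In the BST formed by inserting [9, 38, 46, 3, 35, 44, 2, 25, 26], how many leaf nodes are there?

Tree built from: [9, 38, 46, 3, 35, 44, 2, 25, 26]
Tree (level-order array): [9, 3, 38, 2, None, 35, 46, None, None, 25, None, 44, None, None, 26]
Rule: A leaf has 0 children.
Per-node child counts:
  node 9: 2 child(ren)
  node 3: 1 child(ren)
  node 2: 0 child(ren)
  node 38: 2 child(ren)
  node 35: 1 child(ren)
  node 25: 1 child(ren)
  node 26: 0 child(ren)
  node 46: 1 child(ren)
  node 44: 0 child(ren)
Matching nodes: [2, 26, 44]
Count of leaf nodes: 3


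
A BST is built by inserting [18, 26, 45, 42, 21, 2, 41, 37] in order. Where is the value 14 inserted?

Starting tree (level order): [18, 2, 26, None, None, 21, 45, None, None, 42, None, 41, None, 37]
Insertion path: 18 -> 2
Result: insert 14 as right child of 2
Final tree (level order): [18, 2, 26, None, 14, 21, 45, None, None, None, None, 42, None, 41, None, 37]


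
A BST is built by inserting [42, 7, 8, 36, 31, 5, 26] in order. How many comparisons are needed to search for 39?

Search path for 39: 42 -> 7 -> 8 -> 36
Found: False
Comparisons: 4


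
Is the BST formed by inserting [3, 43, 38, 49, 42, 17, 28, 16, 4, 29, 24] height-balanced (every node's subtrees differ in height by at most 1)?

Tree (level-order array): [3, None, 43, 38, 49, 17, 42, None, None, 16, 28, None, None, 4, None, 24, 29]
Definition: a tree is height-balanced if, at every node, |h(left) - h(right)| <= 1 (empty subtree has height -1).
Bottom-up per-node check:
  node 4: h_left=-1, h_right=-1, diff=0 [OK], height=0
  node 16: h_left=0, h_right=-1, diff=1 [OK], height=1
  node 24: h_left=-1, h_right=-1, diff=0 [OK], height=0
  node 29: h_left=-1, h_right=-1, diff=0 [OK], height=0
  node 28: h_left=0, h_right=0, diff=0 [OK], height=1
  node 17: h_left=1, h_right=1, diff=0 [OK], height=2
  node 42: h_left=-1, h_right=-1, diff=0 [OK], height=0
  node 38: h_left=2, h_right=0, diff=2 [FAIL (|2-0|=2 > 1)], height=3
  node 49: h_left=-1, h_right=-1, diff=0 [OK], height=0
  node 43: h_left=3, h_right=0, diff=3 [FAIL (|3-0|=3 > 1)], height=4
  node 3: h_left=-1, h_right=4, diff=5 [FAIL (|-1-4|=5 > 1)], height=5
Node 38 violates the condition: |2 - 0| = 2 > 1.
Result: Not balanced


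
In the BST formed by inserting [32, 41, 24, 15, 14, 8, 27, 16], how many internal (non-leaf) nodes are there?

Tree built from: [32, 41, 24, 15, 14, 8, 27, 16]
Tree (level-order array): [32, 24, 41, 15, 27, None, None, 14, 16, None, None, 8]
Rule: An internal node has at least one child.
Per-node child counts:
  node 32: 2 child(ren)
  node 24: 2 child(ren)
  node 15: 2 child(ren)
  node 14: 1 child(ren)
  node 8: 0 child(ren)
  node 16: 0 child(ren)
  node 27: 0 child(ren)
  node 41: 0 child(ren)
Matching nodes: [32, 24, 15, 14]
Count of internal (non-leaf) nodes: 4


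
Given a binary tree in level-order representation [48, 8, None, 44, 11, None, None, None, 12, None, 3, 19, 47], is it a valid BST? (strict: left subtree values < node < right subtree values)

Level-order array: [48, 8, None, 44, 11, None, None, None, 12, None, 3, 19, 47]
Validate using subtree bounds (lo, hi): at each node, require lo < value < hi,
then recurse left with hi=value and right with lo=value.
Preorder trace (stopping at first violation):
  at node 48 with bounds (-inf, +inf): OK
  at node 8 with bounds (-inf, 48): OK
  at node 44 with bounds (-inf, 8): VIOLATION
Node 44 violates its bound: not (-inf < 44 < 8).
Result: Not a valid BST


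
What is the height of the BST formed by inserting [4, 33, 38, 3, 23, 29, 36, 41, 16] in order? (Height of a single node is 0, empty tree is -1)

Insertion order: [4, 33, 38, 3, 23, 29, 36, 41, 16]
Tree (level-order array): [4, 3, 33, None, None, 23, 38, 16, 29, 36, 41]
Compute height bottom-up (empty subtree = -1):
  height(3) = 1 + max(-1, -1) = 0
  height(16) = 1 + max(-1, -1) = 0
  height(29) = 1 + max(-1, -1) = 0
  height(23) = 1 + max(0, 0) = 1
  height(36) = 1 + max(-1, -1) = 0
  height(41) = 1 + max(-1, -1) = 0
  height(38) = 1 + max(0, 0) = 1
  height(33) = 1 + max(1, 1) = 2
  height(4) = 1 + max(0, 2) = 3
Height = 3


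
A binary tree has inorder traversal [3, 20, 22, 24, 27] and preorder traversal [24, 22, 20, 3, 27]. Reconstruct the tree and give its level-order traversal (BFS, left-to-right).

Inorder:  [3, 20, 22, 24, 27]
Preorder: [24, 22, 20, 3, 27]
Algorithm: preorder visits root first, so consume preorder in order;
for each root, split the current inorder slice at that value into
left-subtree inorder and right-subtree inorder, then recurse.
Recursive splits:
  root=24; inorder splits into left=[3, 20, 22], right=[27]
  root=22; inorder splits into left=[3, 20], right=[]
  root=20; inorder splits into left=[3], right=[]
  root=3; inorder splits into left=[], right=[]
  root=27; inorder splits into left=[], right=[]
Reconstructed level-order: [24, 22, 27, 20, 3]


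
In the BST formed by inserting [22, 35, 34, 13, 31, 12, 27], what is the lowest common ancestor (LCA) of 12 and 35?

Tree insertion order: [22, 35, 34, 13, 31, 12, 27]
Tree (level-order array): [22, 13, 35, 12, None, 34, None, None, None, 31, None, 27]
In a BST, the LCA of p=12, q=35 is the first node v on the
root-to-leaf path with p <= v <= q (go left if both < v, right if both > v).
Walk from root:
  at 22: 12 <= 22 <= 35, this is the LCA
LCA = 22


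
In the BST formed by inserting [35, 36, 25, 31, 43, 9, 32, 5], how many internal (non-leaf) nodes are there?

Tree built from: [35, 36, 25, 31, 43, 9, 32, 5]
Tree (level-order array): [35, 25, 36, 9, 31, None, 43, 5, None, None, 32]
Rule: An internal node has at least one child.
Per-node child counts:
  node 35: 2 child(ren)
  node 25: 2 child(ren)
  node 9: 1 child(ren)
  node 5: 0 child(ren)
  node 31: 1 child(ren)
  node 32: 0 child(ren)
  node 36: 1 child(ren)
  node 43: 0 child(ren)
Matching nodes: [35, 25, 9, 31, 36]
Count of internal (non-leaf) nodes: 5


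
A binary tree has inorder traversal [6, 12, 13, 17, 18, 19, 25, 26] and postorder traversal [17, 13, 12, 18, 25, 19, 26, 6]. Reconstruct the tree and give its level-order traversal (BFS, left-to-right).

Inorder:   [6, 12, 13, 17, 18, 19, 25, 26]
Postorder: [17, 13, 12, 18, 25, 19, 26, 6]
Algorithm: postorder visits root last, so walk postorder right-to-left;
each value is the root of the current inorder slice — split it at that
value, recurse on the right subtree first, then the left.
Recursive splits:
  root=6; inorder splits into left=[], right=[12, 13, 17, 18, 19, 25, 26]
  root=26; inorder splits into left=[12, 13, 17, 18, 19, 25], right=[]
  root=19; inorder splits into left=[12, 13, 17, 18], right=[25]
  root=25; inorder splits into left=[], right=[]
  root=18; inorder splits into left=[12, 13, 17], right=[]
  root=12; inorder splits into left=[], right=[13, 17]
  root=13; inorder splits into left=[], right=[17]
  root=17; inorder splits into left=[], right=[]
Reconstructed level-order: [6, 26, 19, 18, 25, 12, 13, 17]


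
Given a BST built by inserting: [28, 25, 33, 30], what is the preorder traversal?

Tree insertion order: [28, 25, 33, 30]
Tree (level-order array): [28, 25, 33, None, None, 30]
Preorder traversal: [28, 25, 33, 30]


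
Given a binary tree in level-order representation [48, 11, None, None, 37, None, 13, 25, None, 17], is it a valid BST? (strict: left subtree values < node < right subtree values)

Level-order array: [48, 11, None, None, 37, None, 13, 25, None, 17]
Validate using subtree bounds (lo, hi): at each node, require lo < value < hi,
then recurse left with hi=value and right with lo=value.
Preorder trace (stopping at first violation):
  at node 48 with bounds (-inf, +inf): OK
  at node 11 with bounds (-inf, 48): OK
  at node 37 with bounds (11, 48): OK
  at node 13 with bounds (37, 48): VIOLATION
Node 13 violates its bound: not (37 < 13 < 48).
Result: Not a valid BST


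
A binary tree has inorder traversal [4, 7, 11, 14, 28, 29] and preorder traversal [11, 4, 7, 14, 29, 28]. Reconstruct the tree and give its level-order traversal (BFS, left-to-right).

Inorder:  [4, 7, 11, 14, 28, 29]
Preorder: [11, 4, 7, 14, 29, 28]
Algorithm: preorder visits root first, so consume preorder in order;
for each root, split the current inorder slice at that value into
left-subtree inorder and right-subtree inorder, then recurse.
Recursive splits:
  root=11; inorder splits into left=[4, 7], right=[14, 28, 29]
  root=4; inorder splits into left=[], right=[7]
  root=7; inorder splits into left=[], right=[]
  root=14; inorder splits into left=[], right=[28, 29]
  root=29; inorder splits into left=[28], right=[]
  root=28; inorder splits into left=[], right=[]
Reconstructed level-order: [11, 4, 14, 7, 29, 28]


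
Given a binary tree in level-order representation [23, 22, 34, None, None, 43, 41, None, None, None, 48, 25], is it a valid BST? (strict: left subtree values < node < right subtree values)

Level-order array: [23, 22, 34, None, None, 43, 41, None, None, None, 48, 25]
Validate using subtree bounds (lo, hi): at each node, require lo < value < hi,
then recurse left with hi=value and right with lo=value.
Preorder trace (stopping at first violation):
  at node 23 with bounds (-inf, +inf): OK
  at node 22 with bounds (-inf, 23): OK
  at node 34 with bounds (23, +inf): OK
  at node 43 with bounds (23, 34): VIOLATION
Node 43 violates its bound: not (23 < 43 < 34).
Result: Not a valid BST


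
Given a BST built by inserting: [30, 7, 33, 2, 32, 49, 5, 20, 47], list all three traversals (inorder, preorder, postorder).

Tree insertion order: [30, 7, 33, 2, 32, 49, 5, 20, 47]
Tree (level-order array): [30, 7, 33, 2, 20, 32, 49, None, 5, None, None, None, None, 47]
Inorder (L, root, R): [2, 5, 7, 20, 30, 32, 33, 47, 49]
Preorder (root, L, R): [30, 7, 2, 5, 20, 33, 32, 49, 47]
Postorder (L, R, root): [5, 2, 20, 7, 32, 47, 49, 33, 30]


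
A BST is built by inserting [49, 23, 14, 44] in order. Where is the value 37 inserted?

Starting tree (level order): [49, 23, None, 14, 44]
Insertion path: 49 -> 23 -> 44
Result: insert 37 as left child of 44
Final tree (level order): [49, 23, None, 14, 44, None, None, 37]


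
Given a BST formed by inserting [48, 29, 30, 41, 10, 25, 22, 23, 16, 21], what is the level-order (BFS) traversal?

Tree insertion order: [48, 29, 30, 41, 10, 25, 22, 23, 16, 21]
Tree (level-order array): [48, 29, None, 10, 30, None, 25, None, 41, 22, None, None, None, 16, 23, None, 21]
BFS from the root, enqueuing left then right child of each popped node:
  queue [48] -> pop 48, enqueue [29], visited so far: [48]
  queue [29] -> pop 29, enqueue [10, 30], visited so far: [48, 29]
  queue [10, 30] -> pop 10, enqueue [25], visited so far: [48, 29, 10]
  queue [30, 25] -> pop 30, enqueue [41], visited so far: [48, 29, 10, 30]
  queue [25, 41] -> pop 25, enqueue [22], visited so far: [48, 29, 10, 30, 25]
  queue [41, 22] -> pop 41, enqueue [none], visited so far: [48, 29, 10, 30, 25, 41]
  queue [22] -> pop 22, enqueue [16, 23], visited so far: [48, 29, 10, 30, 25, 41, 22]
  queue [16, 23] -> pop 16, enqueue [21], visited so far: [48, 29, 10, 30, 25, 41, 22, 16]
  queue [23, 21] -> pop 23, enqueue [none], visited so far: [48, 29, 10, 30, 25, 41, 22, 16, 23]
  queue [21] -> pop 21, enqueue [none], visited so far: [48, 29, 10, 30, 25, 41, 22, 16, 23, 21]
Result: [48, 29, 10, 30, 25, 41, 22, 16, 23, 21]


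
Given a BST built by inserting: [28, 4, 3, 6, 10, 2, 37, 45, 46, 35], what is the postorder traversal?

Tree insertion order: [28, 4, 3, 6, 10, 2, 37, 45, 46, 35]
Tree (level-order array): [28, 4, 37, 3, 6, 35, 45, 2, None, None, 10, None, None, None, 46]
Postorder traversal: [2, 3, 10, 6, 4, 35, 46, 45, 37, 28]


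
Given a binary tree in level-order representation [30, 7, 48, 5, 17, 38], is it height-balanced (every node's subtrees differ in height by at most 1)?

Tree (level-order array): [30, 7, 48, 5, 17, 38]
Definition: a tree is height-balanced if, at every node, |h(left) - h(right)| <= 1 (empty subtree has height -1).
Bottom-up per-node check:
  node 5: h_left=-1, h_right=-1, diff=0 [OK], height=0
  node 17: h_left=-1, h_right=-1, diff=0 [OK], height=0
  node 7: h_left=0, h_right=0, diff=0 [OK], height=1
  node 38: h_left=-1, h_right=-1, diff=0 [OK], height=0
  node 48: h_left=0, h_right=-1, diff=1 [OK], height=1
  node 30: h_left=1, h_right=1, diff=0 [OK], height=2
All nodes satisfy the balance condition.
Result: Balanced


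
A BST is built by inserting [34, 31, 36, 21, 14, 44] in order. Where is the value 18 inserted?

Starting tree (level order): [34, 31, 36, 21, None, None, 44, 14]
Insertion path: 34 -> 31 -> 21 -> 14
Result: insert 18 as right child of 14
Final tree (level order): [34, 31, 36, 21, None, None, 44, 14, None, None, None, None, 18]


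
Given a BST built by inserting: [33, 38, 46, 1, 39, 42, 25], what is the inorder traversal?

Tree insertion order: [33, 38, 46, 1, 39, 42, 25]
Tree (level-order array): [33, 1, 38, None, 25, None, 46, None, None, 39, None, None, 42]
Inorder traversal: [1, 25, 33, 38, 39, 42, 46]


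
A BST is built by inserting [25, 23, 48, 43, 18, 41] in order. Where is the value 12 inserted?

Starting tree (level order): [25, 23, 48, 18, None, 43, None, None, None, 41]
Insertion path: 25 -> 23 -> 18
Result: insert 12 as left child of 18
Final tree (level order): [25, 23, 48, 18, None, 43, None, 12, None, 41]


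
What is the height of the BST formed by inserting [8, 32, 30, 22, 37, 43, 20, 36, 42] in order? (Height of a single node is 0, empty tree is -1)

Insertion order: [8, 32, 30, 22, 37, 43, 20, 36, 42]
Tree (level-order array): [8, None, 32, 30, 37, 22, None, 36, 43, 20, None, None, None, 42]
Compute height bottom-up (empty subtree = -1):
  height(20) = 1 + max(-1, -1) = 0
  height(22) = 1 + max(0, -1) = 1
  height(30) = 1 + max(1, -1) = 2
  height(36) = 1 + max(-1, -1) = 0
  height(42) = 1 + max(-1, -1) = 0
  height(43) = 1 + max(0, -1) = 1
  height(37) = 1 + max(0, 1) = 2
  height(32) = 1 + max(2, 2) = 3
  height(8) = 1 + max(-1, 3) = 4
Height = 4


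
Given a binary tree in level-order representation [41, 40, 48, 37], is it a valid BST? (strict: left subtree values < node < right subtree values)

Level-order array: [41, 40, 48, 37]
Validate using subtree bounds (lo, hi): at each node, require lo < value < hi,
then recurse left with hi=value and right with lo=value.
Preorder trace (stopping at first violation):
  at node 41 with bounds (-inf, +inf): OK
  at node 40 with bounds (-inf, 41): OK
  at node 37 with bounds (-inf, 40): OK
  at node 48 with bounds (41, +inf): OK
No violation found at any node.
Result: Valid BST


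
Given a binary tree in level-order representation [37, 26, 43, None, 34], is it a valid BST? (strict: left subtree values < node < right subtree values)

Level-order array: [37, 26, 43, None, 34]
Validate using subtree bounds (lo, hi): at each node, require lo < value < hi,
then recurse left with hi=value and right with lo=value.
Preorder trace (stopping at first violation):
  at node 37 with bounds (-inf, +inf): OK
  at node 26 with bounds (-inf, 37): OK
  at node 34 with bounds (26, 37): OK
  at node 43 with bounds (37, +inf): OK
No violation found at any node.
Result: Valid BST


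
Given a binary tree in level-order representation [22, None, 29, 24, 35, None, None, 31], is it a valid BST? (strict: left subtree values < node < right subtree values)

Level-order array: [22, None, 29, 24, 35, None, None, 31]
Validate using subtree bounds (lo, hi): at each node, require lo < value < hi,
then recurse left with hi=value and right with lo=value.
Preorder trace (stopping at first violation):
  at node 22 with bounds (-inf, +inf): OK
  at node 29 with bounds (22, +inf): OK
  at node 24 with bounds (22, 29): OK
  at node 35 with bounds (29, +inf): OK
  at node 31 with bounds (29, 35): OK
No violation found at any node.
Result: Valid BST


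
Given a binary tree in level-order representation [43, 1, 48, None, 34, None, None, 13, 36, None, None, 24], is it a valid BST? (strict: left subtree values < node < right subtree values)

Level-order array: [43, 1, 48, None, 34, None, None, 13, 36, None, None, 24]
Validate using subtree bounds (lo, hi): at each node, require lo < value < hi,
then recurse left with hi=value and right with lo=value.
Preorder trace (stopping at first violation):
  at node 43 with bounds (-inf, +inf): OK
  at node 1 with bounds (-inf, 43): OK
  at node 34 with bounds (1, 43): OK
  at node 13 with bounds (1, 34): OK
  at node 36 with bounds (34, 43): OK
  at node 24 with bounds (34, 36): VIOLATION
Node 24 violates its bound: not (34 < 24 < 36).
Result: Not a valid BST


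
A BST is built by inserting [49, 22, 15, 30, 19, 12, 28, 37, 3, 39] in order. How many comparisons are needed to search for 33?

Search path for 33: 49 -> 22 -> 30 -> 37
Found: False
Comparisons: 4


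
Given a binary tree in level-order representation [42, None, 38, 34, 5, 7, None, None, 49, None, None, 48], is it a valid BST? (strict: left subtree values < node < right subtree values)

Level-order array: [42, None, 38, 34, 5, 7, None, None, 49, None, None, 48]
Validate using subtree bounds (lo, hi): at each node, require lo < value < hi,
then recurse left with hi=value and right with lo=value.
Preorder trace (stopping at first violation):
  at node 42 with bounds (-inf, +inf): OK
  at node 38 with bounds (42, +inf): VIOLATION
Node 38 violates its bound: not (42 < 38 < +inf).
Result: Not a valid BST


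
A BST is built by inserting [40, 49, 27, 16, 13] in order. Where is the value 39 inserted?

Starting tree (level order): [40, 27, 49, 16, None, None, None, 13]
Insertion path: 40 -> 27
Result: insert 39 as right child of 27
Final tree (level order): [40, 27, 49, 16, 39, None, None, 13]


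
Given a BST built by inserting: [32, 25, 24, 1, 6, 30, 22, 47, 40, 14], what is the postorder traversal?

Tree insertion order: [32, 25, 24, 1, 6, 30, 22, 47, 40, 14]
Tree (level-order array): [32, 25, 47, 24, 30, 40, None, 1, None, None, None, None, None, None, 6, None, 22, 14]
Postorder traversal: [14, 22, 6, 1, 24, 30, 25, 40, 47, 32]


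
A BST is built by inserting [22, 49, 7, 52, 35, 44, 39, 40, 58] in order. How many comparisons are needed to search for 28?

Search path for 28: 22 -> 49 -> 35
Found: False
Comparisons: 3


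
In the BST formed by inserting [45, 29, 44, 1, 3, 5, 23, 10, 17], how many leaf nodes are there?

Tree built from: [45, 29, 44, 1, 3, 5, 23, 10, 17]
Tree (level-order array): [45, 29, None, 1, 44, None, 3, None, None, None, 5, None, 23, 10, None, None, 17]
Rule: A leaf has 0 children.
Per-node child counts:
  node 45: 1 child(ren)
  node 29: 2 child(ren)
  node 1: 1 child(ren)
  node 3: 1 child(ren)
  node 5: 1 child(ren)
  node 23: 1 child(ren)
  node 10: 1 child(ren)
  node 17: 0 child(ren)
  node 44: 0 child(ren)
Matching nodes: [17, 44]
Count of leaf nodes: 2


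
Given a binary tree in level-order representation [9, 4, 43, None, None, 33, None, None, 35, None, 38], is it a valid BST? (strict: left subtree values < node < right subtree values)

Level-order array: [9, 4, 43, None, None, 33, None, None, 35, None, 38]
Validate using subtree bounds (lo, hi): at each node, require lo < value < hi,
then recurse left with hi=value and right with lo=value.
Preorder trace (stopping at first violation):
  at node 9 with bounds (-inf, +inf): OK
  at node 4 with bounds (-inf, 9): OK
  at node 43 with bounds (9, +inf): OK
  at node 33 with bounds (9, 43): OK
  at node 35 with bounds (33, 43): OK
  at node 38 with bounds (35, 43): OK
No violation found at any node.
Result: Valid BST


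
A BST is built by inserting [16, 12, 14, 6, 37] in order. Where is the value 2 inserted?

Starting tree (level order): [16, 12, 37, 6, 14]
Insertion path: 16 -> 12 -> 6
Result: insert 2 as left child of 6
Final tree (level order): [16, 12, 37, 6, 14, None, None, 2]


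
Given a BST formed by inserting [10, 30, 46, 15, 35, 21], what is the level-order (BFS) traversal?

Tree insertion order: [10, 30, 46, 15, 35, 21]
Tree (level-order array): [10, None, 30, 15, 46, None, 21, 35]
BFS from the root, enqueuing left then right child of each popped node:
  queue [10] -> pop 10, enqueue [30], visited so far: [10]
  queue [30] -> pop 30, enqueue [15, 46], visited so far: [10, 30]
  queue [15, 46] -> pop 15, enqueue [21], visited so far: [10, 30, 15]
  queue [46, 21] -> pop 46, enqueue [35], visited so far: [10, 30, 15, 46]
  queue [21, 35] -> pop 21, enqueue [none], visited so far: [10, 30, 15, 46, 21]
  queue [35] -> pop 35, enqueue [none], visited so far: [10, 30, 15, 46, 21, 35]
Result: [10, 30, 15, 46, 21, 35]


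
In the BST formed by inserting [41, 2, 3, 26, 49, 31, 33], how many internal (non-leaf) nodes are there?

Tree built from: [41, 2, 3, 26, 49, 31, 33]
Tree (level-order array): [41, 2, 49, None, 3, None, None, None, 26, None, 31, None, 33]
Rule: An internal node has at least one child.
Per-node child counts:
  node 41: 2 child(ren)
  node 2: 1 child(ren)
  node 3: 1 child(ren)
  node 26: 1 child(ren)
  node 31: 1 child(ren)
  node 33: 0 child(ren)
  node 49: 0 child(ren)
Matching nodes: [41, 2, 3, 26, 31]
Count of internal (non-leaf) nodes: 5
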